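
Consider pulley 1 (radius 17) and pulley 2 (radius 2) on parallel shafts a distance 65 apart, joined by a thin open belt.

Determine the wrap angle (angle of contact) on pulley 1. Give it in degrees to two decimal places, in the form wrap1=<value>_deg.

open belt: β = asin((r2−r1)/C) = asin(-15/65) = -13.3424°
wrap1 = π − 2β = 206.6847°
wrap2 = π + 2β = 153.3153°

wrap1=206.68_deg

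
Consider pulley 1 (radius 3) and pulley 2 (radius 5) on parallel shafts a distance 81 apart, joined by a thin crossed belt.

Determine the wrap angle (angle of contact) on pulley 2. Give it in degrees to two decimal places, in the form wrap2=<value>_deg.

crossed belt: β = asin((r1+r2)/C) = asin(8/81) = 5.6681°
wrap1 = wrap2 = π + 2β = 191.3362°

wrap2=191.34_deg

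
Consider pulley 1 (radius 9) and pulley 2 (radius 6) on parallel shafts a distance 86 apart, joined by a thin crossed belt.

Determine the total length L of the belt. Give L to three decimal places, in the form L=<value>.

L=221.747

crossed belt: β = asin((r1+r2)/C) = asin(15/86) = 10.0448°
wrap1 = wrap2 = π + 2β = 200.0897°
tangent length = C·cosβ = 84.6818
L = (r1+r2)·wrap + 2·C·cosβ = 15·3.4922 + 2·84.6818 = 221.7469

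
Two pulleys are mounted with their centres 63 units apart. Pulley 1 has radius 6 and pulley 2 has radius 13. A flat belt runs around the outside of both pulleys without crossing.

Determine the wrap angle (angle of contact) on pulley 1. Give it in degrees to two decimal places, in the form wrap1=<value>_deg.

wrap1=167.24_deg

open belt: β = asin((r2−r1)/C) = asin(7/63) = 6.3794°
wrap1 = π − 2β = 167.2413°
wrap2 = π + 2β = 192.7587°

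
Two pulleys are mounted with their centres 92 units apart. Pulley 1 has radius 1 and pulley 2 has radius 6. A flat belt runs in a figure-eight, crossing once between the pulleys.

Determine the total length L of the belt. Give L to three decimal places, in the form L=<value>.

crossed belt: β = asin((r1+r2)/C) = asin(7/92) = 4.3637°
wrap1 = wrap2 = π + 2β = 188.7274°
tangent length = C·cosβ = 91.7333
L = (r1+r2)·wrap + 2·C·cosβ = 7·3.2939 + 2·91.7333 = 206.5240

L=206.524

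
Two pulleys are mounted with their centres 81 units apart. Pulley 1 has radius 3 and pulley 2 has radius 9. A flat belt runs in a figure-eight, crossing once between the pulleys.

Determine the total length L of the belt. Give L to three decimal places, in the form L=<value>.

crossed belt: β = asin((r1+r2)/C) = asin(12/81) = 8.5196°
wrap1 = wrap2 = π + 2β = 197.0392°
tangent length = C·cosβ = 80.1062
L = (r1+r2)·wrap + 2·C·cosβ = 12·3.4390 + 2·80.1062 = 201.4802

L=201.480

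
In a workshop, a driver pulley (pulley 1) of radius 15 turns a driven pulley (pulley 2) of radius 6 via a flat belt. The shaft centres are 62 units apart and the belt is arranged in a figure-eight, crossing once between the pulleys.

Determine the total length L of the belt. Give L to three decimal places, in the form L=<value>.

crossed belt: β = asin((r1+r2)/C) = asin(21/62) = 19.7983°
wrap1 = wrap2 = π + 2β = 219.5966°
tangent length = C·cosβ = 58.3352
L = (r1+r2)·wrap + 2·C·cosβ = 21·3.8327 + 2·58.3352 = 197.1568

L=197.157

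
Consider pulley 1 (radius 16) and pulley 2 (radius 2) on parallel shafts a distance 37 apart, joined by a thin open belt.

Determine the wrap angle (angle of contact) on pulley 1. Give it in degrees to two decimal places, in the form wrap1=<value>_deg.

wrap1=224.47_deg

open belt: β = asin((r2−r1)/C) = asin(-14/37) = -22.2333°
wrap1 = π − 2β = 224.4665°
wrap2 = π + 2β = 135.5335°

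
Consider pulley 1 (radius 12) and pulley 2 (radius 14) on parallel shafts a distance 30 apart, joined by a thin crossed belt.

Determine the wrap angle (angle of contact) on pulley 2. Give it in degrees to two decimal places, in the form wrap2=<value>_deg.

wrap2=300.15_deg

crossed belt: β = asin((r1+r2)/C) = asin(26/30) = 60.0736°
wrap1 = wrap2 = π + 2β = 300.1471°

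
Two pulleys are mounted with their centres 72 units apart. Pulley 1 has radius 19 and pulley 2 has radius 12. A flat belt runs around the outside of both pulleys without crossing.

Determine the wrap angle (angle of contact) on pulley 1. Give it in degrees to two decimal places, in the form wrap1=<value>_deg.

wrap1=191.16_deg

open belt: β = asin((r2−r1)/C) = asin(-7/72) = -5.5792°
wrap1 = π − 2β = 191.1585°
wrap2 = π + 2β = 168.8415°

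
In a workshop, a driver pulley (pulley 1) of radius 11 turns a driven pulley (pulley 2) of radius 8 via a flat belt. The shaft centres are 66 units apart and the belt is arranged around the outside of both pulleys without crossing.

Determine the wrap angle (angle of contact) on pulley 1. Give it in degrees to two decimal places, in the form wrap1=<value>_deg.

wrap1=185.21_deg

open belt: β = asin((r2−r1)/C) = asin(-3/66) = -2.6053°
wrap1 = π − 2β = 185.2105°
wrap2 = π + 2β = 174.7895°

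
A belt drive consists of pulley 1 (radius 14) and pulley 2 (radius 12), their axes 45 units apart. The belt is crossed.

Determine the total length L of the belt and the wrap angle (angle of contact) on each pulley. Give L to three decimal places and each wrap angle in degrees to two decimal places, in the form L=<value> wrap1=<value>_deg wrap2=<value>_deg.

crossed belt: β = asin((r1+r2)/C) = asin(26/45) = 35.2944°
wrap1 = wrap2 = π + 2β = 250.5888°
tangent length = C·cosβ = 36.7287
L = (r1+r2)·wrap + 2·C·cosβ = 26·4.3736 + 2·36.7287 = 187.1711

L=187.171 wrap1=250.59_deg wrap2=250.59_deg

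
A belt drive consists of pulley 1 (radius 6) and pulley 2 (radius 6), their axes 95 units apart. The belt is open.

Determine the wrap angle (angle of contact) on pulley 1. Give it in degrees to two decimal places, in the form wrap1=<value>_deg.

open belt: β = asin((r2−r1)/C) = asin(0/95) = 0.0000°
wrap1 = π − 2β = 180.0000°
wrap2 = π + 2β = 180.0000°

wrap1=180.00_deg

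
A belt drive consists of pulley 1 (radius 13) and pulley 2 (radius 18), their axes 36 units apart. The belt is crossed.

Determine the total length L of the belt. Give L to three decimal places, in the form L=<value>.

crossed belt: β = asin((r1+r2)/C) = asin(31/36) = 59.4416°
wrap1 = wrap2 = π + 2β = 298.8831°
tangent length = C·cosβ = 18.3030
L = (r1+r2)·wrap + 2·C·cosβ = 31·5.2165 + 2·18.3030 = 198.3173

L=198.317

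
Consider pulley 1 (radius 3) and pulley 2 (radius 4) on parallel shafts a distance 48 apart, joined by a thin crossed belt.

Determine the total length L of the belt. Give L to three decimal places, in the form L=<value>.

L=119.014

crossed belt: β = asin((r1+r2)/C) = asin(7/48) = 8.3855°
wrap1 = wrap2 = π + 2β = 196.7711°
tangent length = C·cosβ = 47.4868
L = (r1+r2)·wrap + 2·C·cosβ = 7·3.4343 + 2·47.4868 = 119.0138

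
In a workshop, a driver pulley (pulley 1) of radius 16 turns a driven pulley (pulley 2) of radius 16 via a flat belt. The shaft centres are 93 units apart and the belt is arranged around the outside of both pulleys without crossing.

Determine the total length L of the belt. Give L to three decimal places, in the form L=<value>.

L=286.531

open belt: β = asin((r2−r1)/C) = asin(0/93) = 0.0000°
wrap1 = π − 2β = 180.0000°
wrap2 = π + 2β = 180.0000°
tangent length = C·cosβ = 93.0000
L = r1·wrap1 + r2·wrap2 + 2·C·cosβ = 16·3.1416 + 16·3.1416 + 2·93.0000 = 286.5310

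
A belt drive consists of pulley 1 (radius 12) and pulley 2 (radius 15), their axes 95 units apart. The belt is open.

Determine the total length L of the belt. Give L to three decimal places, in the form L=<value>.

L=274.918

open belt: β = asin((r2−r1)/C) = asin(3/95) = 1.8096°
wrap1 = π − 2β = 176.3807°
wrap2 = π + 2β = 183.6193°
tangent length = C·cosβ = 94.9526
L = r1·wrap1 + r2·wrap2 + 2·C·cosβ = 12·3.0784 + 15·3.2048 + 2·94.9526 = 274.9177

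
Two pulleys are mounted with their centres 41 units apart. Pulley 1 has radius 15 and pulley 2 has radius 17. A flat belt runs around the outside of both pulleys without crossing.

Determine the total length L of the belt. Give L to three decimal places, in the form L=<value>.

L=182.629

open belt: β = asin((r2−r1)/C) = asin(2/41) = 2.7960°
wrap1 = π − 2β = 174.4079°
wrap2 = π + 2β = 185.5921°
tangent length = C·cosβ = 40.9512
L = r1·wrap1 + r2·wrap2 + 2·C·cosβ = 15·3.0440 + 17·3.2392 + 2·40.9512 = 182.6285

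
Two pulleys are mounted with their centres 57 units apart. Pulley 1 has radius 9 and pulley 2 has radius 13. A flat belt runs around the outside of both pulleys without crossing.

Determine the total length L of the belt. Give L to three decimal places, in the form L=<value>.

L=183.396

open belt: β = asin((r2−r1)/C) = asin(4/57) = 4.0241°
wrap1 = π − 2β = 171.9519°
wrap2 = π + 2β = 188.0481°
tangent length = C·cosβ = 56.8595
L = r1·wrap1 + r2·wrap2 + 2·C·cosβ = 9·3.0011 + 13·3.2821 + 2·56.8595 = 183.3959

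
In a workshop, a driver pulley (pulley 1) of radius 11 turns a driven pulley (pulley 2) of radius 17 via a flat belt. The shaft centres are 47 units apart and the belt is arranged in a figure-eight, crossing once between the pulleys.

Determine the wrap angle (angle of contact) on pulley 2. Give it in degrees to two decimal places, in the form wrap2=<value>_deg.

crossed belt: β = asin((r1+r2)/C) = asin(28/47) = 36.5657°
wrap1 = wrap2 = π + 2β = 253.1315°

wrap2=253.13_deg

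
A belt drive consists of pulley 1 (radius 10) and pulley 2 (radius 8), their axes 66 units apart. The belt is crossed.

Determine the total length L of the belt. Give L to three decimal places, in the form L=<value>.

crossed belt: β = asin((r1+r2)/C) = asin(18/66) = 15.8266°
wrap1 = wrap2 = π + 2β = 211.6532°
tangent length = C·cosβ = 63.4980
L = (r1+r2)·wrap + 2·C·cosβ = 18·3.6940 + 2·63.4980 = 193.4889

L=193.489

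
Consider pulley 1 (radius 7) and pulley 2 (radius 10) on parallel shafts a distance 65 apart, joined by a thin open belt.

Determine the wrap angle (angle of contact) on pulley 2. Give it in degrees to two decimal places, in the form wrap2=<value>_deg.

wrap2=185.29_deg

open belt: β = asin((r2−r1)/C) = asin(3/65) = 2.6454°
wrap1 = π − 2β = 174.7093°
wrap2 = π + 2β = 185.2907°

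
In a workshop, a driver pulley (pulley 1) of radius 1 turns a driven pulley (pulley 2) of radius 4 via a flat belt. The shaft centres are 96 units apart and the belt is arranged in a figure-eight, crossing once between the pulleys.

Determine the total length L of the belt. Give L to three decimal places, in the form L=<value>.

crossed belt: β = asin((r1+r2)/C) = asin(5/96) = 2.9855°
wrap1 = wrap2 = π + 2β = 185.9710°
tangent length = C·cosβ = 95.8697
L = (r1+r2)·wrap + 2·C·cosβ = 5·3.2458 + 2·95.8697 = 207.9684

L=207.968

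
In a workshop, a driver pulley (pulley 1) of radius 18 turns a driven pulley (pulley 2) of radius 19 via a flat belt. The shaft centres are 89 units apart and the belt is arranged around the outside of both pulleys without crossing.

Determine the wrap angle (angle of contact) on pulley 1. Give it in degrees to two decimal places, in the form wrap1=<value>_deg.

open belt: β = asin((r2−r1)/C) = asin(1/89) = 0.6438°
wrap1 = π − 2β = 178.7124°
wrap2 = π + 2β = 181.2876°

wrap1=178.71_deg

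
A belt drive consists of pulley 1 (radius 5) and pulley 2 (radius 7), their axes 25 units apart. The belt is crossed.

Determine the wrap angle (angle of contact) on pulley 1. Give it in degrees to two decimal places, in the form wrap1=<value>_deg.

crossed belt: β = asin((r1+r2)/C) = asin(12/25) = 28.6854°
wrap1 = wrap2 = π + 2β = 237.3708°

wrap1=237.37_deg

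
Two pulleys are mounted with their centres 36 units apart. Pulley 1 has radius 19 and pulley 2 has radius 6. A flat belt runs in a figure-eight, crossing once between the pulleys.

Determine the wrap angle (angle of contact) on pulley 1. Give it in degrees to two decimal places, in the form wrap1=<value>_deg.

wrap1=267.97_deg

crossed belt: β = asin((r1+r2)/C) = asin(25/36) = 43.9830°
wrap1 = wrap2 = π + 2β = 267.9659°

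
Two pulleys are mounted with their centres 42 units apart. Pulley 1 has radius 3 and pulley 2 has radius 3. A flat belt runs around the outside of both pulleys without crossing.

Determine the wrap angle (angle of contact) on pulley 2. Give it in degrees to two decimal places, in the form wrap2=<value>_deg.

wrap2=180.00_deg

open belt: β = asin((r2−r1)/C) = asin(0/42) = 0.0000°
wrap1 = π − 2β = 180.0000°
wrap2 = π + 2β = 180.0000°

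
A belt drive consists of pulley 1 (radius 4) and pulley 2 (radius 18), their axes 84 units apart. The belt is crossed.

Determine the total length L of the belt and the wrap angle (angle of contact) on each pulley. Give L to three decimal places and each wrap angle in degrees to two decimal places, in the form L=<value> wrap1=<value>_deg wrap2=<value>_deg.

crossed belt: β = asin((r1+r2)/C) = asin(22/84) = 15.1831°
wrap1 = wrap2 = π + 2β = 210.3662°
tangent length = C·cosβ = 81.0679
L = (r1+r2)·wrap + 2·C·cosβ = 22·3.6716 + 2·81.0679 = 242.9106

L=242.911 wrap1=210.37_deg wrap2=210.37_deg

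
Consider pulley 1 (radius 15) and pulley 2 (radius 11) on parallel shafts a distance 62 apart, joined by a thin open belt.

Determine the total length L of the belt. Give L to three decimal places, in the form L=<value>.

L=205.940

open belt: β = asin((r2−r1)/C) = asin(-4/62) = -3.6991°
wrap1 = π − 2β = 187.3981°
wrap2 = π + 2β = 172.6019°
tangent length = C·cosβ = 61.8708
L = r1·wrap1 + r2·wrap2 + 2·C·cosβ = 15·3.2707 + 11·3.0125 + 2·61.8708 = 205.9396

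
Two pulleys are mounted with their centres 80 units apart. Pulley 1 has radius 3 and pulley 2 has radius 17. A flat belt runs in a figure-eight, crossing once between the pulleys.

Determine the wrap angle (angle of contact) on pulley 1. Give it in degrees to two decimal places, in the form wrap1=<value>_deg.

wrap1=208.96_deg

crossed belt: β = asin((r1+r2)/C) = asin(20/80) = 14.4775°
wrap1 = wrap2 = π + 2β = 208.9550°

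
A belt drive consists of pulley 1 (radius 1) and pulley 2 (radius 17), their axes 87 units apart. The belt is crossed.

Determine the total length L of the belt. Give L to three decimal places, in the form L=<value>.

crossed belt: β = asin((r1+r2)/C) = asin(18/87) = 11.9405°
wrap1 = wrap2 = π + 2β = 203.8811°
tangent length = C·cosβ = 85.1176
L = (r1+r2)·wrap + 2·C·cosβ = 18·3.5584 + 2·85.1176 = 234.2863

L=234.286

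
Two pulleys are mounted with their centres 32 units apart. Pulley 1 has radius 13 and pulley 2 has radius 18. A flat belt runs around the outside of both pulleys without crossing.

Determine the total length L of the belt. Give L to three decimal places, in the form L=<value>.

L=162.172

open belt: β = asin((r2−r1)/C) = asin(5/32) = 8.9893°
wrap1 = π − 2β = 162.0214°
wrap2 = π + 2β = 197.9786°
tangent length = C·cosβ = 31.6070
L = r1·wrap1 + r2·wrap2 + 2·C·cosβ = 13·2.8278 + 18·3.4554 + 2·31.6070 = 162.1722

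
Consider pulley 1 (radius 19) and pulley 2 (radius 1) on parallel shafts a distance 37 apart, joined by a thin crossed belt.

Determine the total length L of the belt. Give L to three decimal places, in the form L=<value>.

crossed belt: β = asin((r1+r2)/C) = asin(20/37) = 32.7204°
wrap1 = wrap2 = π + 2β = 245.4409°
tangent length = C·cosβ = 31.1288
L = (r1+r2)·wrap + 2·C·cosβ = 20·4.2838 + 2·31.1288 = 147.9326

L=147.933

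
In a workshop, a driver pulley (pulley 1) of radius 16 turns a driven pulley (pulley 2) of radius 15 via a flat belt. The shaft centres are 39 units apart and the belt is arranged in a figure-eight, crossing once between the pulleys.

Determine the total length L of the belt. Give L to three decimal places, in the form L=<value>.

L=201.683

crossed belt: β = asin((r1+r2)/C) = asin(31/39) = 52.6431°
wrap1 = wrap2 = π + 2β = 285.2863°
tangent length = C·cosβ = 23.6643
L = (r1+r2)·wrap + 2·C·cosβ = 31·4.9792 + 2·23.6643 = 201.6834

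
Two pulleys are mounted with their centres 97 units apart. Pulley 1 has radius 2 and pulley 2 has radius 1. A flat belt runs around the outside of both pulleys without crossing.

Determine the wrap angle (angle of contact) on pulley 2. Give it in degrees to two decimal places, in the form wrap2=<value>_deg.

wrap2=178.82_deg

open belt: β = asin((r2−r1)/C) = asin(-1/97) = -0.5907°
wrap1 = π − 2β = 181.1814°
wrap2 = π + 2β = 178.8186°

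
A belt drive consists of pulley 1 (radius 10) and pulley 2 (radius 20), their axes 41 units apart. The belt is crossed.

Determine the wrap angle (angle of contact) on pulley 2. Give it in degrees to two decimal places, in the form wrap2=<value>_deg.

crossed belt: β = asin((r1+r2)/C) = asin(30/41) = 47.0297°
wrap1 = wrap2 = π + 2β = 274.0594°

wrap2=274.06_deg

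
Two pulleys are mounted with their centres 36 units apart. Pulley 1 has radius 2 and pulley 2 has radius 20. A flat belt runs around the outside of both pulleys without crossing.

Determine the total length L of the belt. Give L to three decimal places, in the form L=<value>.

open belt: β = asin((r2−r1)/C) = asin(18/36) = 30.0000°
wrap1 = π − 2β = 120.0000°
wrap2 = π + 2β = 240.0000°
tangent length = C·cosβ = 31.1769
L = r1·wrap1 + r2·wrap2 + 2·C·cosβ = 2·2.0944 + 20·4.1888 + 2·31.1769 = 150.3184

L=150.318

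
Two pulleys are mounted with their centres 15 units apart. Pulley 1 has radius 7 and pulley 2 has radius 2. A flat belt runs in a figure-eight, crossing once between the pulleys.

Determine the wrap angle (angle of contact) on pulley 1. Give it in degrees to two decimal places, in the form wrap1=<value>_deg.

wrap1=253.74_deg

crossed belt: β = asin((r1+r2)/C) = asin(9/15) = 36.8699°
wrap1 = wrap2 = π + 2β = 253.7398°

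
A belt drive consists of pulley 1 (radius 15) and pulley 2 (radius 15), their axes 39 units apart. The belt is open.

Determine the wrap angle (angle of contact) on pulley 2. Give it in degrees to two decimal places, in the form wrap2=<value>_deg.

wrap2=180.00_deg

open belt: β = asin((r2−r1)/C) = asin(0/39) = 0.0000°
wrap1 = π − 2β = 180.0000°
wrap2 = π + 2β = 180.0000°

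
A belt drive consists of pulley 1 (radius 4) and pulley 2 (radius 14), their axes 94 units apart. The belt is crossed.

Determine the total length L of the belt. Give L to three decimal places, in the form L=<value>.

crossed belt: β = asin((r1+r2)/C) = asin(18/94) = 11.0397°
wrap1 = wrap2 = π + 2β = 202.0794°
tangent length = C·cosβ = 92.2605
L = (r1+r2)·wrap + 2·C·cosβ = 18·3.5270 + 2·92.2605 = 248.0061

L=248.006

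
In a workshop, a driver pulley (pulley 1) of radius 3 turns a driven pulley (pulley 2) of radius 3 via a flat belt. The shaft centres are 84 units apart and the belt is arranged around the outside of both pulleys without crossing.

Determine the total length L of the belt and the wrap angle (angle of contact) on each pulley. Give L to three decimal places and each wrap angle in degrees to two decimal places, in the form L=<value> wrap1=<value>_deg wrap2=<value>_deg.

open belt: β = asin((r2−r1)/C) = asin(0/84) = 0.0000°
wrap1 = π − 2β = 180.0000°
wrap2 = π + 2β = 180.0000°
tangent length = C·cosβ = 84.0000
L = r1·wrap1 + r2·wrap2 + 2·C·cosβ = 3·3.1416 + 3·3.1416 + 2·84.0000 = 186.8496

L=186.850 wrap1=180.00_deg wrap2=180.00_deg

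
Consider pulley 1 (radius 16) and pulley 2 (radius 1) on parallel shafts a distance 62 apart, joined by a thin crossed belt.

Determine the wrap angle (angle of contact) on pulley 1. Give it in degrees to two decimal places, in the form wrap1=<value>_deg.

wrap1=211.83_deg

crossed belt: β = asin((r1+r2)/C) = asin(17/62) = 15.9140°
wrap1 = wrap2 = π + 2β = 211.8279°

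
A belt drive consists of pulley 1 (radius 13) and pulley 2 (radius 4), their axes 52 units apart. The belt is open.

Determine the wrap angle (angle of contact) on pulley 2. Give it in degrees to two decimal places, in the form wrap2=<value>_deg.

open belt: β = asin((r2−r1)/C) = asin(-9/52) = -9.9668°
wrap1 = π − 2β = 199.9335°
wrap2 = π + 2β = 160.0665°

wrap2=160.07_deg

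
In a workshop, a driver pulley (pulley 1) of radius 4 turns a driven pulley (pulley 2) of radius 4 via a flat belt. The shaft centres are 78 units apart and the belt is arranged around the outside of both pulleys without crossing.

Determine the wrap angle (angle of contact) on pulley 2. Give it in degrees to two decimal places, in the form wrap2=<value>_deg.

open belt: β = asin((r2−r1)/C) = asin(0/78) = 0.0000°
wrap1 = π − 2β = 180.0000°
wrap2 = π + 2β = 180.0000°

wrap2=180.00_deg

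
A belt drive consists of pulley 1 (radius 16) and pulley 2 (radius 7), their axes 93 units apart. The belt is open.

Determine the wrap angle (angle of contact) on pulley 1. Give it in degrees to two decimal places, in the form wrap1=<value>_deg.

wrap1=191.11_deg

open belt: β = asin((r2−r1)/C) = asin(-9/93) = -5.5534°
wrap1 = π − 2β = 191.1069°
wrap2 = π + 2β = 168.8931°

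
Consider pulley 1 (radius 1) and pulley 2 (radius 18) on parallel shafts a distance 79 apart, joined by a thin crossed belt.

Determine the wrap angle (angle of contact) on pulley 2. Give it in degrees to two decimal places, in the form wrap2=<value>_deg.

wrap2=207.83_deg

crossed belt: β = asin((r1+r2)/C) = asin(19/79) = 13.9164°
wrap1 = wrap2 = π + 2β = 207.8329°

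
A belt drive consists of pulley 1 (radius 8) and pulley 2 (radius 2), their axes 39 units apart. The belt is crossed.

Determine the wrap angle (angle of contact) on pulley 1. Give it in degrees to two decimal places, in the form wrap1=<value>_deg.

crossed belt: β = asin((r1+r2)/C) = asin(10/39) = 14.8572°
wrap1 = wrap2 = π + 2β = 209.7143°

wrap1=209.71_deg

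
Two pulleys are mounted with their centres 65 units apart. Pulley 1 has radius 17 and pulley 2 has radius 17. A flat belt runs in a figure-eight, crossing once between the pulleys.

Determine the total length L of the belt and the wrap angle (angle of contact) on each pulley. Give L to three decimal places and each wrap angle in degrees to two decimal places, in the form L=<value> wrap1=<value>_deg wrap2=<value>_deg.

L=255.042 wrap1=243.08_deg wrap2=243.08_deg

crossed belt: β = asin((r1+r2)/C) = asin(34/65) = 31.5389°
wrap1 = wrap2 = π + 2β = 243.0777°
tangent length = C·cosβ = 55.3986
L = (r1+r2)·wrap + 2·C·cosβ = 34·4.2425 + 2·55.3986 = 255.0423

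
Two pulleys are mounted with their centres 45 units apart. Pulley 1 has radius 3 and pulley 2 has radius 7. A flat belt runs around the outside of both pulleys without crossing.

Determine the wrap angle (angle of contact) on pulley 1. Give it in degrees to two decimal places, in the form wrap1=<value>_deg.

open belt: β = asin((r2−r1)/C) = asin(4/45) = 5.0997°
wrap1 = π − 2β = 169.8006°
wrap2 = π + 2β = 190.1994°

wrap1=169.80_deg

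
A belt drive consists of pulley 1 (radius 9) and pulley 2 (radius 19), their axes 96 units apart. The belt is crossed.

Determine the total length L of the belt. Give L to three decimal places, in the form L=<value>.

L=288.191

crossed belt: β = asin((r1+r2)/C) = asin(28/96) = 16.9578°
wrap1 = wrap2 = π + 2β = 213.9155°
tangent length = C·cosβ = 91.8259
L = (r1+r2)·wrap + 2·C·cosβ = 28·3.7335 + 2·91.8259 = 288.1907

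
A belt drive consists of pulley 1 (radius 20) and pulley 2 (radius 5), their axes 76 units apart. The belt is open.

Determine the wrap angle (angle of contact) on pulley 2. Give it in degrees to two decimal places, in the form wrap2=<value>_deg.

wrap2=157.23_deg

open belt: β = asin((r2−r1)/C) = asin(-15/76) = -11.3831°
wrap1 = π − 2β = 202.7662°
wrap2 = π + 2β = 157.2338°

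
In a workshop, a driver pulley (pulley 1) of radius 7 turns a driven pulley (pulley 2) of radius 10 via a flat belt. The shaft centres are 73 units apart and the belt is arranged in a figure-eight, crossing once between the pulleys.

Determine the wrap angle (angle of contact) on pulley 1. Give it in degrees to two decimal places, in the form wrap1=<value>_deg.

crossed belt: β = asin((r1+r2)/C) = asin(17/73) = 13.4665°
wrap1 = wrap2 = π + 2β = 206.9330°

wrap1=206.93_deg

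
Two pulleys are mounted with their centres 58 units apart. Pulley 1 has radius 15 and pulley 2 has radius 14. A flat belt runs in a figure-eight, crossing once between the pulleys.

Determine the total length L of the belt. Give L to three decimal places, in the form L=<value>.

L=221.934

crossed belt: β = asin((r1+r2)/C) = asin(29/58) = 30.0000°
wrap1 = wrap2 = π + 2β = 240.0000°
tangent length = C·cosβ = 50.2295
L = (r1+r2)·wrap + 2·C·cosβ = 29·4.1888 + 2·50.2295 = 221.9339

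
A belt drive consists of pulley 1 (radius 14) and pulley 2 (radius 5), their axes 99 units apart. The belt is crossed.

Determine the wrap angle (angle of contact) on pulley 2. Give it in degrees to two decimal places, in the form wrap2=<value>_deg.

crossed belt: β = asin((r1+r2)/C) = asin(19/99) = 11.0648°
wrap1 = wrap2 = π + 2β = 202.1296°

wrap2=202.13_deg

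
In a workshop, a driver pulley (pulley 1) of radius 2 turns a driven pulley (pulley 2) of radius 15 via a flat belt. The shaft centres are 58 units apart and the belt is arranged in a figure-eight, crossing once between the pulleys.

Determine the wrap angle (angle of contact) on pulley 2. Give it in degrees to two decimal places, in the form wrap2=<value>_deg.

wrap2=214.09_deg

crossed belt: β = asin((r1+r2)/C) = asin(17/58) = 17.0438°
wrap1 = wrap2 = π + 2β = 214.0877°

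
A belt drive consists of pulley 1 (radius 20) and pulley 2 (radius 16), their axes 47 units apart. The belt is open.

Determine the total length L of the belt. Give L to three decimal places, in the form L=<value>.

L=207.438

open belt: β = asin((r2−r1)/C) = asin(-4/47) = -4.8821°
wrap1 = π − 2β = 189.7643°
wrap2 = π + 2β = 170.2357°
tangent length = C·cosβ = 46.8295
L = r1·wrap1 + r2·wrap2 + 2·C·cosβ = 20·3.3120 + 16·2.9712 + 2·46.8295 = 207.4380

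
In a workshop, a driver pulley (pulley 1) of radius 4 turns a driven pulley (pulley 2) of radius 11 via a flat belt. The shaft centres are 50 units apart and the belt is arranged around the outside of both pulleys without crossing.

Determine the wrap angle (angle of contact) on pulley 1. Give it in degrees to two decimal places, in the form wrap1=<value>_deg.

open belt: β = asin((r2−r1)/C) = asin(7/50) = 8.0478°
wrap1 = π − 2β = 163.9043°
wrap2 = π + 2β = 196.0957°

wrap1=163.90_deg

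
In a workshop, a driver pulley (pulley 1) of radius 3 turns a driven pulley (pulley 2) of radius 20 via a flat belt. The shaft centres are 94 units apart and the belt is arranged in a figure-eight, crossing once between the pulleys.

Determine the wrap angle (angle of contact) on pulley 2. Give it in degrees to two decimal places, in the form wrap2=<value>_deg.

wrap2=208.33_deg

crossed belt: β = asin((r1+r2)/C) = asin(23/94) = 14.1630°
wrap1 = wrap2 = π + 2β = 208.3259°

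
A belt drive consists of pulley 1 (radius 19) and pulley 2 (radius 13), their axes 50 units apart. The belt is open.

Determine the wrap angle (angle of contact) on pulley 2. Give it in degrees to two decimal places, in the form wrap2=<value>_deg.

open belt: β = asin((r2−r1)/C) = asin(-6/50) = -6.8921°
wrap1 = π − 2β = 193.7842°
wrap2 = π + 2β = 166.2158°

wrap2=166.22_deg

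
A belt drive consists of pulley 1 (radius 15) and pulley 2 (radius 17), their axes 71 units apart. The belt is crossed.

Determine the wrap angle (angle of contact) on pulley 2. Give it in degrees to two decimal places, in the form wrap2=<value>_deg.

wrap2=233.58_deg

crossed belt: β = asin((r1+r2)/C) = asin(32/71) = 26.7889°
wrap1 = wrap2 = π + 2β = 233.5778°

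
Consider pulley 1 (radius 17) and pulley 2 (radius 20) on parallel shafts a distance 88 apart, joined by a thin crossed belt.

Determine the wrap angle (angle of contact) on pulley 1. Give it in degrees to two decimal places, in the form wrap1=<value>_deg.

crossed belt: β = asin((r1+r2)/C) = asin(37/88) = 24.8633°
wrap1 = wrap2 = π + 2β = 229.7266°

wrap1=229.73_deg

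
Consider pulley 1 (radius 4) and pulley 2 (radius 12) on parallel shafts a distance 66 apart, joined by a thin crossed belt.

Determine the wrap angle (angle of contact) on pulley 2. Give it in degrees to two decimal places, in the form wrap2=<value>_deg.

wrap2=208.06_deg

crossed belt: β = asin((r1+r2)/C) = asin(16/66) = 14.0297°
wrap1 = wrap2 = π + 2β = 208.0593°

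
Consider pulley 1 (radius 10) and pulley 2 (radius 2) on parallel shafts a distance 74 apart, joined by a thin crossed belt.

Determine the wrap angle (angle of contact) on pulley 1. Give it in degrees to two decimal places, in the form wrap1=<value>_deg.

crossed belt: β = asin((r1+r2)/C) = asin(12/74) = 9.3324°
wrap1 = wrap2 = π + 2β = 198.6648°

wrap1=198.66_deg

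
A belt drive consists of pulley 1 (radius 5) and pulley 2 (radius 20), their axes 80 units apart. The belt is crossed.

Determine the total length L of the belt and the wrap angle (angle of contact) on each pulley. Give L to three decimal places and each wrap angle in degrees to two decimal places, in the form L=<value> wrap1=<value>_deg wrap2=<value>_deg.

L=246.418 wrap1=216.42_deg wrap2=216.42_deg

crossed belt: β = asin((r1+r2)/C) = asin(25/80) = 18.2100°
wrap1 = wrap2 = π + 2β = 216.4199°
tangent length = C·cosβ = 75.9934
L = (r1+r2)·wrap + 2·C·cosβ = 25·3.7772 + 2·75.9934 = 246.4178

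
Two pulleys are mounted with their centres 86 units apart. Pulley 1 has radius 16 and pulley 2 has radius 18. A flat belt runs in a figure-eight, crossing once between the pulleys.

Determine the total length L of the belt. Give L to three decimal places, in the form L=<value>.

crossed belt: β = asin((r1+r2)/C) = asin(34/86) = 23.2877°
wrap1 = wrap2 = π + 2β = 226.5755°
tangent length = C·cosβ = 78.9937
L = (r1+r2)·wrap + 2·C·cosβ = 34·3.9545 + 2·78.9937 = 292.4399

L=292.440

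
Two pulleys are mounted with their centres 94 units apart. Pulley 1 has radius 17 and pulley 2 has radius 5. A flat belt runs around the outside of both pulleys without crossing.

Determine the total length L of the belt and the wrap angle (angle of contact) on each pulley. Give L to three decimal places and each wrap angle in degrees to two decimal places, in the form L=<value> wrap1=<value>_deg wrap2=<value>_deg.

open belt: β = asin((r2−r1)/C) = asin(-12/94) = -7.3344°
wrap1 = π − 2β = 194.6687°
wrap2 = π + 2β = 165.3313°
tangent length = C·cosβ = 93.2309
L = r1·wrap1 + r2·wrap2 + 2·C·cosβ = 17·3.3976 + 5·2.8856 + 2·93.2309 = 258.6490

L=258.649 wrap1=194.67_deg wrap2=165.33_deg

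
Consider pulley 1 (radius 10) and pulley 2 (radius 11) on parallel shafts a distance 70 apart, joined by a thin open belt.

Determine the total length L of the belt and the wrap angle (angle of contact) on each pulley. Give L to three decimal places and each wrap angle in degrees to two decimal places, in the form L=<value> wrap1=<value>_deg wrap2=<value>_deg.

open belt: β = asin((r2−r1)/C) = asin(1/70) = 0.8185°
wrap1 = π − 2β = 178.3629°
wrap2 = π + 2β = 181.6371°
tangent length = C·cosβ = 69.9929
L = r1·wrap1 + r2·wrap2 + 2·C·cosβ = 10·3.1130 + 11·3.1702 + 2·69.9929 = 205.9877

L=205.988 wrap1=178.36_deg wrap2=181.64_deg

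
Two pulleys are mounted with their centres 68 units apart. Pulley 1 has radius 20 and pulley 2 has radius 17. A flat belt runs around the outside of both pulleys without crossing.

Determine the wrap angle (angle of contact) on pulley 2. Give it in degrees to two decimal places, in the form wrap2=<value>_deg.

open belt: β = asin((r2−r1)/C) = asin(-3/68) = -2.5286°
wrap1 = π − 2β = 185.0572°
wrap2 = π + 2β = 174.9428°

wrap2=174.94_deg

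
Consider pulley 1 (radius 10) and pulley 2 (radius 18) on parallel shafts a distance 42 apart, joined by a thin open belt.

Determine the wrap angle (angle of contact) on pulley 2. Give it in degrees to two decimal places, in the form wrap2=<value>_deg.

open belt: β = asin((r2−r1)/C) = asin(8/42) = 10.9806°
wrap1 = π − 2β = 158.0388°
wrap2 = π + 2β = 201.9612°

wrap2=201.96_deg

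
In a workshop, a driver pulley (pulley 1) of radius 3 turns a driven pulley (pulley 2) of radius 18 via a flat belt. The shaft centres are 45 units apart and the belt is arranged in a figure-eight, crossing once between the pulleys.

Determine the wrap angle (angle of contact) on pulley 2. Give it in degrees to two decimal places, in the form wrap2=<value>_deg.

wrap2=235.64_deg

crossed belt: β = asin((r1+r2)/C) = asin(21/45) = 27.8181°
wrap1 = wrap2 = π + 2β = 235.6363°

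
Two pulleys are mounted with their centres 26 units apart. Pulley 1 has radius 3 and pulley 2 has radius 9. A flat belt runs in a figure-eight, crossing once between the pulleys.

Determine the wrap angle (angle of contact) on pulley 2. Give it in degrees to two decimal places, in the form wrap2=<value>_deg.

wrap2=234.97_deg

crossed belt: β = asin((r1+r2)/C) = asin(12/26) = 27.4864°
wrap1 = wrap2 = π + 2β = 234.9729°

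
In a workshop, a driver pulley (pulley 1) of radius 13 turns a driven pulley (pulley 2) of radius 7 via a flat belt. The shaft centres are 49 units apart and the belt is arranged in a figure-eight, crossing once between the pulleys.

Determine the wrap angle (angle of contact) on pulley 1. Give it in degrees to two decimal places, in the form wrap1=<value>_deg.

wrap1=228.18_deg

crossed belt: β = asin((r1+r2)/C) = asin(20/49) = 24.0895°
wrap1 = wrap2 = π + 2β = 228.1790°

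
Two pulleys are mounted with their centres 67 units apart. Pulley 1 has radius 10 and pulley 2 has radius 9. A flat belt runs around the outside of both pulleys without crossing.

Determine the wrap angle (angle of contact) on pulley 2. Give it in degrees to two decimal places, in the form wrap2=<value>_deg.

open belt: β = asin((r2−r1)/C) = asin(-1/67) = -0.8552°
wrap1 = π − 2β = 181.7104°
wrap2 = π + 2β = 178.2896°

wrap2=178.29_deg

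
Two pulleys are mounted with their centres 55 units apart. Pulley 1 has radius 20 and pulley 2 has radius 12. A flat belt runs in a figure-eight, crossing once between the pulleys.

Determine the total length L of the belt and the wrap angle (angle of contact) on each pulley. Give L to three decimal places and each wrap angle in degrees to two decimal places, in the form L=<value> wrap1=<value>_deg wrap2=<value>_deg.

L=229.738 wrap1=251.16_deg wrap2=251.16_deg

crossed belt: β = asin((r1+r2)/C) = asin(32/55) = 35.5785°
wrap1 = wrap2 = π + 2β = 251.1571°
tangent length = C·cosβ = 44.7325
L = (r1+r2)·wrap + 2·C·cosβ = 32·4.3835 + 2·44.7325 = 229.7376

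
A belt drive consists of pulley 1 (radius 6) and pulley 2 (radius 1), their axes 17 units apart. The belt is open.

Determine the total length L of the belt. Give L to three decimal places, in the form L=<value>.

open belt: β = asin((r2−r1)/C) = asin(-5/17) = -17.1046°
wrap1 = π − 2β = 214.2093°
wrap2 = π + 2β = 145.7907°
tangent length = C·cosβ = 16.2481
L = r1·wrap1 + r2·wrap2 + 2·C·cosβ = 6·3.7387 + 1·2.5445 + 2·16.2481 = 57.4726

L=57.473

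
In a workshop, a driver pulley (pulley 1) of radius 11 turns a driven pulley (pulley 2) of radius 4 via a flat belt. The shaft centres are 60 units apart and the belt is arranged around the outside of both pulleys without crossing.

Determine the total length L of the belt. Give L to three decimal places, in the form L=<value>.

open belt: β = asin((r2−r1)/C) = asin(-7/60) = -6.6998°
wrap1 = π − 2β = 193.3995°
wrap2 = π + 2β = 166.6005°
tangent length = C·cosβ = 59.5903
L = r1·wrap1 + r2·wrap2 + 2·C·cosβ = 11·3.3755 + 4·2.9077 + 2·59.5903 = 167.9415

L=167.941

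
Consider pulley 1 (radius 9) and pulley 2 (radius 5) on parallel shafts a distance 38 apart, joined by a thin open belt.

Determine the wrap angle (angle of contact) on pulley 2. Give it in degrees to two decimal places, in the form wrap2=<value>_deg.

open belt: β = asin((r2−r1)/C) = asin(-4/38) = -6.0423°
wrap1 = π − 2β = 192.0847°
wrap2 = π + 2β = 167.9153°

wrap2=167.92_deg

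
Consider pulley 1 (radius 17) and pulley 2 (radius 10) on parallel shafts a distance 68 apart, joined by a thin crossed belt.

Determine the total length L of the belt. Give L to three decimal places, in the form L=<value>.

crossed belt: β = asin((r1+r2)/C) = asin(27/68) = 23.3944°
wrap1 = wrap2 = π + 2β = 226.7889°
tangent length = C·cosβ = 62.4099
L = (r1+r2)·wrap + 2·C·cosβ = 27·3.9582 + 2·62.4099 = 231.6916

L=231.692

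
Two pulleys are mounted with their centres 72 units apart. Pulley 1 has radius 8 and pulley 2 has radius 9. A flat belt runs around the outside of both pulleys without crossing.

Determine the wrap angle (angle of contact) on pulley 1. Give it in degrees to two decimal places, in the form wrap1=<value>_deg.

open belt: β = asin((r2−r1)/C) = asin(1/72) = 0.7958°
wrap1 = π − 2β = 178.4084°
wrap2 = π + 2β = 181.5916°

wrap1=178.41_deg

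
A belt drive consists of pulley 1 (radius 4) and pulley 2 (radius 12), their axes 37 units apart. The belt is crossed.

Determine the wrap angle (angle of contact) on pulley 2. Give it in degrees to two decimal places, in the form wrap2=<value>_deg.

wrap2=231.24_deg

crossed belt: β = asin((r1+r2)/C) = asin(16/37) = 25.6220°
wrap1 = wrap2 = π + 2β = 231.2441°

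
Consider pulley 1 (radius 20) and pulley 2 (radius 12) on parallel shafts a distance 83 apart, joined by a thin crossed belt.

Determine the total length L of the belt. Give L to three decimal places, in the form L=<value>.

L=279.028

crossed belt: β = asin((r1+r2)/C) = asin(32/83) = 22.6774°
wrap1 = wrap2 = π + 2β = 225.3548°
tangent length = C·cosβ = 76.5833
L = (r1+r2)·wrap + 2·C·cosβ = 32·3.9332 + 2·76.5833 = 279.0284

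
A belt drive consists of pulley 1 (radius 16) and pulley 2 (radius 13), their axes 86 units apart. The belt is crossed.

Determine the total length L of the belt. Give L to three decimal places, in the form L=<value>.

crossed belt: β = asin((r1+r2)/C) = asin(29/86) = 19.7069°
wrap1 = wrap2 = π + 2β = 219.4139°
tangent length = C·cosβ = 80.9630
L = (r1+r2)·wrap + 2·C·cosβ = 29·3.8295 + 2·80.9630 = 272.9813

L=272.981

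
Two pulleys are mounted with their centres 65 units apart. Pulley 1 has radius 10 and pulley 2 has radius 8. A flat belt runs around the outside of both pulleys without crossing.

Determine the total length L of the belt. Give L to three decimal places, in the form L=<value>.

L=186.610

open belt: β = asin((r2−r1)/C) = asin(-2/65) = -1.7632°
wrap1 = π − 2β = 183.5265°
wrap2 = π + 2β = 176.4735°
tangent length = C·cosβ = 64.9692
L = r1·wrap1 + r2·wrap2 + 2·C·cosβ = 10·3.2031 + 8·3.0800 + 2·64.9692 = 186.6102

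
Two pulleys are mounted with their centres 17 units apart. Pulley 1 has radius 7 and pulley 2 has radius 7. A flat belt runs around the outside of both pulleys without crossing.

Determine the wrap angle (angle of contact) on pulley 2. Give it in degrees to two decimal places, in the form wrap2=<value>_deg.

open belt: β = asin((r2−r1)/C) = asin(0/17) = 0.0000°
wrap1 = π − 2β = 180.0000°
wrap2 = π + 2β = 180.0000°

wrap2=180.00_deg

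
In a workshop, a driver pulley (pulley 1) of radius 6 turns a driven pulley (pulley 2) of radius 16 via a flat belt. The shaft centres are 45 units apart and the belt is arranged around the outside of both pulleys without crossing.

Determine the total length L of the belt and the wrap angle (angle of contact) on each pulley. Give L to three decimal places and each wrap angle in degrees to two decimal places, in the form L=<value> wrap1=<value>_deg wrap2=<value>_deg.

open belt: β = asin((r2−r1)/C) = asin(10/45) = 12.8396°
wrap1 = π − 2β = 154.3208°
wrap2 = π + 2β = 205.6792°
tangent length = C·cosβ = 43.8748
L = r1·wrap1 + r2·wrap2 + 2·C·cosβ = 6·2.6934 + 16·3.5898 + 2·43.8748 = 161.3465

L=161.347 wrap1=154.32_deg wrap2=205.68_deg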